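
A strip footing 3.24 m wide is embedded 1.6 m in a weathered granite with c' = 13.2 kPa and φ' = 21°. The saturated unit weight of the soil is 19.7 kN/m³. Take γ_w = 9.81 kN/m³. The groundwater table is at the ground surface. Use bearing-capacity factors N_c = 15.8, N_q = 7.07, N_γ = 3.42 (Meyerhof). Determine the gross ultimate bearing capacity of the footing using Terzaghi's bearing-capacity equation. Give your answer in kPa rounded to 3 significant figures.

q_ult ≈ 375 kPa

Water table at ground surface, so effective unit weight γ' = 19.7 − 9.81 = 9.89 kN/m³ is used throughout; overburden q = 9.89 × 1.6 = 15.824 kPa; the same γ' applies in the ½γBN_γ term.
Cohesion term c·N_c = 13.2 × 15.8 = 208.56 kPa; surcharge term q·N_q = 15.824 × 7.07 = 111.88 kPa; self-weight term 0.5·γ·B·N_γ = 0.5 × 9.89 × 3.24 × 3.42 = 54.795 kPa.
q_ult = 208.56 + 111.88 + 54.795 = 375.23 kPa.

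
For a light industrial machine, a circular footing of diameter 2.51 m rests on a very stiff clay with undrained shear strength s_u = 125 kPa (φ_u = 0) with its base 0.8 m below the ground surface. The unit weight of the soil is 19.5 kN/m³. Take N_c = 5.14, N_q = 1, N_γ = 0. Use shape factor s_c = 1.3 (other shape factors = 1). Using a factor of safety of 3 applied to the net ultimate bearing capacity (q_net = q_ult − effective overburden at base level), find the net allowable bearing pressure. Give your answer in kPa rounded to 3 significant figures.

q_all(net) ≈ 278 kPa

Overburden at base level: q = 19.5 × 0.8 = 15.6 kPa.
Cohesion term c·N_c·s_c = 125 × 5.14 × 1.3 = 835.25 kPa; surcharge term q·N_q = 15.6 × 1 = 15.6 kPa.
q_ult = 835.25 + 15.6 = 850.85 kPa.
Net ultimate: q_net = 850.85 − 15.6 = 835.25 kPa.
q_all(net) = 835.25 / 3 = 278.42 kPa.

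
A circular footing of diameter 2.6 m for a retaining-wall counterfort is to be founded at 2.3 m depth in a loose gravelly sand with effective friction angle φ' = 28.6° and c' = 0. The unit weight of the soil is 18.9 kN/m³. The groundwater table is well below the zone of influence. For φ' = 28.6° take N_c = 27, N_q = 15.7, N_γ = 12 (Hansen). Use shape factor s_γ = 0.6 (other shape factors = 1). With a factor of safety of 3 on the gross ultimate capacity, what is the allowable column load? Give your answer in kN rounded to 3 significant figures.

Overburden at base level: q = 18.9 × 2.3 = 43.47 kPa.
Surcharge term q·N_q = 43.47 × 15.7 = 682.48 kPa; self-weight term 0.5·γ·B·N_γ·s_γ = 0.5 × 18.9 × 2.6 × 12 × 0.6 = 176.9 kPa.
q_ult = 682.48 + 176.9 = 859.38 kPa.
Gross allowable pressure q_all = 859.38 / 3 = 286.46 kPa.
Footing area = 5.3093 m², so allowable column load = 286.46 × 5.3093 = 1520.9 kN.

P_all ≈ 1520 kN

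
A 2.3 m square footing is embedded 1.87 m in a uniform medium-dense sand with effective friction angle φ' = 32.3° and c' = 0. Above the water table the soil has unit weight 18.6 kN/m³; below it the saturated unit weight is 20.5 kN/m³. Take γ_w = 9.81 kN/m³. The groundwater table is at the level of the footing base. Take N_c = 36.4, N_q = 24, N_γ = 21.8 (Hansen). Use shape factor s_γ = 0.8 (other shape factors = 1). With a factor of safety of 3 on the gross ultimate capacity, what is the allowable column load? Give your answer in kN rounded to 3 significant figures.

Effective surcharge at the founding depth q = γ·D_f = 18.6 × 1.87 = 34.782 kPa.
The water table coincides with the base, so in the self-weight term γ → γ' = 10.69 kN/m³.
q_ult = q·N_q + 0.5·γ·B·N_γ·s_γ
     = 34.782 × 24 + 0.5 × 10.69 × 2.3 × 21.8 × 0.8
     = 834.77 + 214.4 = 1049.2 kPa.
Gross allowable pressure q_all = 1049.2 / 3 = 349.72 kPa.
Footing area = 5.29 m², so allowable column load = 349.72 × 5.29 = 1850 kN.

P_all ≈ 1850 kN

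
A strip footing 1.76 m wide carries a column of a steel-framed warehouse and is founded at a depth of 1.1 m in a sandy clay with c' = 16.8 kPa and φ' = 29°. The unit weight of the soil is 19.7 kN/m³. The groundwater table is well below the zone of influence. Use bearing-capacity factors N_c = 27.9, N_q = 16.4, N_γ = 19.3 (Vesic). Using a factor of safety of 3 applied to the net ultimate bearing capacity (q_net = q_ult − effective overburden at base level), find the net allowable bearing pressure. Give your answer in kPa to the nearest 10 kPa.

Overburden at base level: q = 19.7 × 1.1 = 21.67 kPa.
Cohesion term c·N_c = 16.8 × 27.9 = 468.72 kPa; surcharge term q·N_q = 21.67 × 16.4 = 355.39 kPa; self-weight term 0.5·γ·B·N_γ = 0.5 × 19.7 × 1.76 × 19.3 = 334.58 kPa.
q_ult = 468.72 + 355.39 + 334.58 = 1158.7 kPa.
Net ultimate: q_net = 1158.7 − 21.67 = 1137 kPa.
q_all(net) = 1137 / 3 = 379.01 kPa.

q_all(net) ≈ 380 kPa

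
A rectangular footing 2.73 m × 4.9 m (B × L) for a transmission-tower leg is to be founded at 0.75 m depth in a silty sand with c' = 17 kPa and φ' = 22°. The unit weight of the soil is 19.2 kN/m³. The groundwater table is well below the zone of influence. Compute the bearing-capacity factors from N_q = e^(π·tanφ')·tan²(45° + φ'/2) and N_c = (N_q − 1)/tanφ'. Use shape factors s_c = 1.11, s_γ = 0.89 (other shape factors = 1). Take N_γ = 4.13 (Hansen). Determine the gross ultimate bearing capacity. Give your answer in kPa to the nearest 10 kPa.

q_ult ≈ 530 kPa

tan22° = 0.404, so N_q = e^(π×0.404)·tan²(56°) = 3.558 × 2.198 = 7.82.
N_c = (7.82 − 1)/tan22° = 16.88.
q = γ·D_f = 19.2 × 0.75 = 14.4 kPa.
c·N_c·s_c = 17 × 16.883 × 1.11 = 318.58 kPa
q·N_q = 14.4 × 7.8211 = 112.62 kPa
0.5·γ·B·N_γ·s_γ = 0.5 × 19.2 × 2.73 × 4.13 × 0.89 = 96.333 kPa
q_ult = 318.58 + 112.62 + 96.333 = 527.54 kPa.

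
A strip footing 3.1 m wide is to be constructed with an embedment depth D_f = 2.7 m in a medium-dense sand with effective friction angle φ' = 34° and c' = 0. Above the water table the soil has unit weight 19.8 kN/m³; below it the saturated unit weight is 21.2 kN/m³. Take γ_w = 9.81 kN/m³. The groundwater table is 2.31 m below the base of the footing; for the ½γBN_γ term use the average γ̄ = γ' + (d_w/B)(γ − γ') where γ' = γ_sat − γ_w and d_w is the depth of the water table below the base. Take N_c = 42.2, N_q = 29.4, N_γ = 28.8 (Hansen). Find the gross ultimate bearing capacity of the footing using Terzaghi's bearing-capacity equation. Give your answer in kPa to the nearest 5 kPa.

q = γ·D_f = 19.8 × 2.7 = 53.46 kPa.
γ' = 11.39 kN/m³; averaging over the depth B below the base, γ̄ = γ' + (d_w/B)(γ − γ') = 17.657 kN/m³.
q·N_q = 53.46 × 29.4 = 1571.7 kPa
0.5·γ·B·N_γ = 0.5 × 17.657 × 3.1 × 28.8 = 788.2 kPa
q_ult = 1571.7 + 788.2 = 2359.9 kPa.

q_ult ≈ 2360 kPa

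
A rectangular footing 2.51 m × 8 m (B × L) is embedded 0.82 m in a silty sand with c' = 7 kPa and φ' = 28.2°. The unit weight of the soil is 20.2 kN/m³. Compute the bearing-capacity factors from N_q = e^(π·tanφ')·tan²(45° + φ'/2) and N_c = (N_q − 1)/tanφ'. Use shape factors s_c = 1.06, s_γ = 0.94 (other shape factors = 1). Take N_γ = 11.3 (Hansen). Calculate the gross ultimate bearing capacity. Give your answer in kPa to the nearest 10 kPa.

q_ult ≈ 710 kPa

tan28.2° = 0.5362, so N_q = e^(π×0.5362)·tan²(59.1°) = 5.39 × 2.792 = 15.05.
N_c = (15.05 − 1)/tan28.2° = 26.2.
Effective surcharge at the founding depth q = γ·D_f = 20.2 × 0.82 = 16.564 kPa.
q_ult = c·N_c·s_c + q·N_q + 0.5·γ·B·N_γ·s_γ
     = 7 × 26.198 × 1.06 + 16.564 × 15.047 + 0.5 × 20.2 × 2.51 × 11.3 × 0.94
     = 194.39 + 249.25 + 269.28 = 712.92 kPa.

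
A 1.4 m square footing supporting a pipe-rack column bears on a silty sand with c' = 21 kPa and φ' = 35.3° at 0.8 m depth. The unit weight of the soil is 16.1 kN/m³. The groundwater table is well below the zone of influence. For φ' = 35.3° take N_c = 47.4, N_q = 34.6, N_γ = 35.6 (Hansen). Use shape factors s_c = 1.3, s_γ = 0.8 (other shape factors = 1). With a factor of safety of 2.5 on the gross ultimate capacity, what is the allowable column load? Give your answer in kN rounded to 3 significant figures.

P_all ≈ 1620 kN

q = γ·D_f = 16.1 × 0.8 = 12.88 kPa.
c·N_c·s_c = 21 × 47.4 × 1.3 = 1294 kPa
q·N_q = 12.88 × 34.6 = 445.65 kPa
0.5·γ·B·N_γ·s_γ = 0.5 × 16.1 × 1.4 × 35.6 × 0.8 = 320.97 kPa
q_ult = 1294 + 445.65 + 320.97 = 2060.6 kPa.
Gross allowable pressure q_all = 2060.6 / 2.5 = 824.26 kPa.
Footing area = 1.96 m², so allowable column load = 824.26 × 1.96 = 1615.5 kN.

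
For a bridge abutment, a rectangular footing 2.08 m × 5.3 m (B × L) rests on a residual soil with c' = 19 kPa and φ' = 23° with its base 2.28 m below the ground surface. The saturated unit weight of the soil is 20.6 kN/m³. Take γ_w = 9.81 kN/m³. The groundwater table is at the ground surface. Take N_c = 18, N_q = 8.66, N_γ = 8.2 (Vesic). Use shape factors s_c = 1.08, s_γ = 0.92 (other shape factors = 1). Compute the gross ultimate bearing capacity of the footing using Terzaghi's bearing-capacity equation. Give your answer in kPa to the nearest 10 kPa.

q_ult ≈ 670 kPa

Water table at ground surface, so effective unit weight γ' = 20.6 − 9.81 = 10.79 kN/m³ is used throughout; overburden q = 10.79 × 2.28 = 24.601 kPa; the same γ' applies in the ½γBN_γ term.
Cohesion term c·N_c·s_c = 19 × 18 × 1.08 = 369.36 kPa; surcharge term q·N_q = 24.601 × 8.66 = 213.05 kPa; self-weight term 0.5·γ·B·N_γ·s_γ = 0.5 × 10.79 × 2.08 × 8.2 × 0.92 = 84.656 kPa.
q_ult = 369.36 + 213.05 + 84.656 = 667.06 kPa.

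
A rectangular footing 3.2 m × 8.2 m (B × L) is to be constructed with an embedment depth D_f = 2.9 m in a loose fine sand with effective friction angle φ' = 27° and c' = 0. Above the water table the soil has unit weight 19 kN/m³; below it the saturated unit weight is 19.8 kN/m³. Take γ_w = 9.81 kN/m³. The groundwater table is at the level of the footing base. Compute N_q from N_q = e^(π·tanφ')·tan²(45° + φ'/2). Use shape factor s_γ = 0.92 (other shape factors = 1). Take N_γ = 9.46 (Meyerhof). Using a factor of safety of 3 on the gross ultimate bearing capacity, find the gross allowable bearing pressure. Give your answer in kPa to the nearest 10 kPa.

q_all ≈ 290 kPa

N_q = e^(π·tan27°)·tan²(58.5°) = 13.2.
Overburden at base level: q = 19 × 2.9 = 55.1 kPa.
Below the base the soil is submerged, so the ½γBN_γ term uses γ' = 19.8 − 9.81 = 9.99 kN/m³.
Surcharge term q·N_q = 55.1 × 13.199 = 727.27 kPa; self-weight term 0.5·γ·B·N_γ·s_γ = 0.5 × 9.99 × 3.2 × 9.46 × 0.92 = 139.11 kPa.
q_ult = 727.27 + 139.11 = 866.38 kPa.
q_all = 866.38 / 3 = 288.79 kPa.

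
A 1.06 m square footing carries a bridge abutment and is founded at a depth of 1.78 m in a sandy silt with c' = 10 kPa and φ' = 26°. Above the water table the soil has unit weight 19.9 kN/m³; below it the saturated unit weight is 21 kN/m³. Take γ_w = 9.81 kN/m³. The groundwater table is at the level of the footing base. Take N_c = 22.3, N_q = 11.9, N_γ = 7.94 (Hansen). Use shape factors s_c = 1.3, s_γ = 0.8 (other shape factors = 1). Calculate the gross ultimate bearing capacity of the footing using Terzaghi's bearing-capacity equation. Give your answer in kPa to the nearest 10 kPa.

q_ult ≈ 750 kPa

Effective surcharge at the founding depth q = γ·D_f = 19.9 × 1.78 = 35.422 kPa.
The water table coincides with the base, so in the self-weight term γ → γ' = 11.19 kN/m³.
q_ult = c·N_c·s_c + q·N_q + 0.5·γ·B·N_γ·s_γ
     = 10 × 22.3 × 1.3 + 35.422 × 11.9 + 0.5 × 11.19 × 1.06 × 7.94 × 0.8
     = 289.9 + 421.52 + 37.672 = 749.09 kPa.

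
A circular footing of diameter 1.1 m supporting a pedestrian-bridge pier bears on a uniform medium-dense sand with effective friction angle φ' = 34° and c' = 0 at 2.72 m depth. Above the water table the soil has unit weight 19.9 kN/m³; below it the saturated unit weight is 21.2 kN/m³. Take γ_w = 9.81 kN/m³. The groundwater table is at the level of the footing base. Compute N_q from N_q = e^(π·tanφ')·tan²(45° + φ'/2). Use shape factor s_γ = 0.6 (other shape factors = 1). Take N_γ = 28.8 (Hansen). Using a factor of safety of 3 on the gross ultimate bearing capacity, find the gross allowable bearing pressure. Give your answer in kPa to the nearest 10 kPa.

N_q = e^(π·tan34°)·tan²(62°) = 29.44.
Effective surcharge at the founding depth q = γ·D_f = 19.9 × 2.72 = 54.128 kPa.
The water table coincides with the base, so in the self-weight term γ → γ' = 11.39 kN/m³.
q_ult = q·N_q + 0.5·γ·B·N_γ·s_γ
     = 54.128 × 29.44 + 0.5 × 11.39 × 1.1 × 28.8 × 0.6
     = 1593.5 + 108.25 = 1701.8 kPa.
q_all = 1701.8 / 3 = 567.26 kPa.

q_all ≈ 570 kPa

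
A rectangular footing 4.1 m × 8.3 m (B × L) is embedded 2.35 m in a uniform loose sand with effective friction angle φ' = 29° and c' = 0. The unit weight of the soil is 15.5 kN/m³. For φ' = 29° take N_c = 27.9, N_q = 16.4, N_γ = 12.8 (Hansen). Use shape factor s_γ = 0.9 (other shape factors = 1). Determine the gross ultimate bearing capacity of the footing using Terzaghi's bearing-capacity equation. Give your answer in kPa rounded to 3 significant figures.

q_ult ≈ 963 kPa

q = γ·D_f = 15.5 × 2.35 = 36.425 kPa.
q·N_q = 36.425 × 16.4 = 597.37 kPa
0.5·γ·B·N_γ·s_γ = 0.5 × 15.5 × 4.1 × 12.8 × 0.9 = 366.05 kPa
q_ult = 597.37 + 366.05 = 963.42 kPa.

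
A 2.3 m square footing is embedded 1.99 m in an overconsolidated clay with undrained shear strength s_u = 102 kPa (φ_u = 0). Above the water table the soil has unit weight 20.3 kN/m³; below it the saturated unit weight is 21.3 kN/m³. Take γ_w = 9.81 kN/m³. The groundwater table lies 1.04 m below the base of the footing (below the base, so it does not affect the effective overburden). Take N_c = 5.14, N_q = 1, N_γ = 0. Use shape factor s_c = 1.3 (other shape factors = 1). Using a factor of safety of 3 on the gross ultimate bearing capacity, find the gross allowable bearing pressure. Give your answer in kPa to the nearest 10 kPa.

q_all ≈ 240 kPa

Effective surcharge at the founding depth q = γ·D_f = 20.3 × 1.99 = 40.397 kPa.
q_ult = c·N_c·s_c + q·N_q
     = 102 × 5.14 × 1.3 + 40.397 × 1
     = 681.56 + 40.397 = 721.96 kPa.
q_all = 721.96 / 3 = 240.65 kPa.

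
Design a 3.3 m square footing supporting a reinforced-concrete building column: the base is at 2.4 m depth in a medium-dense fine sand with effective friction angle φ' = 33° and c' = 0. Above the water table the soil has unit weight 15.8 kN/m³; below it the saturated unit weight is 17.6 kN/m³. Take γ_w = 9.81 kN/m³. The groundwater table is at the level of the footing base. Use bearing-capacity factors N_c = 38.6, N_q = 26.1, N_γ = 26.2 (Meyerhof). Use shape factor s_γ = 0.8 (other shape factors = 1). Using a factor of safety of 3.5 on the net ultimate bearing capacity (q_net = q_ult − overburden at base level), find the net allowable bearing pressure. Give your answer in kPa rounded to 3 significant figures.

Overburden at base level: q = 15.8 × 2.4 = 37.92 kPa.
Below the base the soil is submerged, so the ½γBN_γ term uses γ' = 17.6 − 9.81 = 7.79 kN/m³.
Surcharge term q·N_q = 37.92 × 26.1 = 989.71 kPa; self-weight term 0.5·γ·B·N_γ·s_γ = 0.5 × 7.79 × 3.3 × 26.2 × 0.8 = 269.41 kPa.
q_ult = 989.71 + 269.41 = 1259.1 kPa.
q_net = 1259.1 − 37.92 = 1221.2 kPa.
q_all(net) = 1221.2 / 3.5 = 348.91 kPa.

q_all(net) ≈ 349 kPa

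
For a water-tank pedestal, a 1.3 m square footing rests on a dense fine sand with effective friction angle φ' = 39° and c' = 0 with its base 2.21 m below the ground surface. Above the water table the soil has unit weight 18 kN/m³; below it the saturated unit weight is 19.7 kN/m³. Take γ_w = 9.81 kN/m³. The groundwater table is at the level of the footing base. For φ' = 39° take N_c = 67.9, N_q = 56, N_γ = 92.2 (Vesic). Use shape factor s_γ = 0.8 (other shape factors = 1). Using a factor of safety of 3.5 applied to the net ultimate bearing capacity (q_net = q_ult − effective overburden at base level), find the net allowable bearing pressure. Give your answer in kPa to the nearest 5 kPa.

q = γ·D_f = 18 × 2.21 = 39.78 kPa.
For the ½γBN_γ term take γ' = 19.7 − 9.81 = 9.89 kN/m³ (soil below base is submerged).
q·N_q = 39.78 × 56 = 2227.7 kPa
0.5·γ·B·N_γ·s_γ = 0.5 × 9.89 × 1.3 × 92.2 × 0.8 = 474.17 kPa
q_ult = 2227.7 + 474.17 = 2701.8 kPa.
Net ultimate: q_net = 2701.8 − 39.78 = 2662.1 kPa.
q_all(net) = 2662.1 / 3.5 = 760.59 kPa.

q_all(net) ≈ 760 kPa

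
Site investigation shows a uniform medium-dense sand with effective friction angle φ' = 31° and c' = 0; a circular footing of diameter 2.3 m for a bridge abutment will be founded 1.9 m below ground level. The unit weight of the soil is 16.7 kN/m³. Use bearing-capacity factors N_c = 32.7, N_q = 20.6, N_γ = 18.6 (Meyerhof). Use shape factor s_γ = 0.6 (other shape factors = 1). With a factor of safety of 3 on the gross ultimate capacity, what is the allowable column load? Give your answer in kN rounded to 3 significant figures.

Effective surcharge at the founding depth q = γ·D_f = 16.7 × 1.9 = 31.73 kPa.
q_ult = q·N_q + 0.5·γ·B·N_γ·s_γ
     = 31.73 × 20.6 + 0.5 × 16.7 × 2.3 × 18.6 × 0.6
     = 653.64 + 214.33 = 867.97 kPa.
Gross allowable pressure q_all = 867.97 / 3 = 289.32 kPa.
Footing area = 4.1548 m², so allowable column load = 289.32 × 4.1548 = 1202.1 kN.

P_all ≈ 1200 kN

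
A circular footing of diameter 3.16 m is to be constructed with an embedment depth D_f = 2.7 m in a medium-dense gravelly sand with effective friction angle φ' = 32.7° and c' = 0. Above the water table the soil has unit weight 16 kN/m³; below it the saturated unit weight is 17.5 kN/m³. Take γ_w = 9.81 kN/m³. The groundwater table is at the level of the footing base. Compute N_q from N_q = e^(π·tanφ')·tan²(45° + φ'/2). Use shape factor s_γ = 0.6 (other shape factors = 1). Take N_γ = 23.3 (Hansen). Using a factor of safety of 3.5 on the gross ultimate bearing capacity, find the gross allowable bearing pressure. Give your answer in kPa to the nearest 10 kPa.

N_q = e^(π·tan32.7°)·tan²(61.35°) = 25.18.
Effective surcharge at the founding depth q = γ·D_f = 16 × 2.7 = 43.2 kPa.
The water table coincides with the base, so in the self-weight term γ → γ' = 7.69 kN/m³.
q_ult = q·N_q + 0.5·γ·B·N_γ·s_γ
     = 43.2 × 25.175 + 0.5 × 7.69 × 3.16 × 23.3 × 0.6
     = 1087.6 + 169.86 = 1257.4 kPa.
q_all = 1257.4 / 3.5 = 359.26 kPa.

q_all ≈ 360 kPa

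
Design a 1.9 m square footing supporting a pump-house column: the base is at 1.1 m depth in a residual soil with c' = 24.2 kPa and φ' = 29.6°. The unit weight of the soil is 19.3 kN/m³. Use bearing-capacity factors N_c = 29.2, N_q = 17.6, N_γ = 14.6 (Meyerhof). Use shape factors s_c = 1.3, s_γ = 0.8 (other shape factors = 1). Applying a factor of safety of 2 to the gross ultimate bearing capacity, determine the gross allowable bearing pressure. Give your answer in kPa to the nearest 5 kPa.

q_all ≈ 755 kPa

Effective surcharge at the founding depth q = γ·D_f = 19.3 × 1.1 = 21.23 kPa.
q_ult = c·N_c·s_c + q·N_q + 0.5·γ·B·N_γ·s_γ
     = 24.2 × 29.2 × 1.3 + 21.23 × 17.6 + 0.5 × 19.3 × 1.9 × 14.6 × 0.8
     = 918.63 + 373.65 + 214.15 = 1506.4 kPa.
q_all = q_ult / FS = 1506.4 / 2 = 753.22 kPa.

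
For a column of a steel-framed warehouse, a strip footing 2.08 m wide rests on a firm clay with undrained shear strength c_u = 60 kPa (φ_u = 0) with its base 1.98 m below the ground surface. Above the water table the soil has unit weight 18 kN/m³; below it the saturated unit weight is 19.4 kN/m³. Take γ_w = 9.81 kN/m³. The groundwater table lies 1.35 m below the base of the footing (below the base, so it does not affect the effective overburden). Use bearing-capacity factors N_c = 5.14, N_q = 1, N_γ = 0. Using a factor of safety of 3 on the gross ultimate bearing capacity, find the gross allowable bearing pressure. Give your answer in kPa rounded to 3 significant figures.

Effective surcharge at the founding depth q = γ·D_f = 18 × 1.98 = 35.64 kPa.
q_ult = c·N_c + q·N_q
     = 60 × 5.14 + 35.64 × 1
     = 308.4 + 35.64 = 344.04 kPa.
q_all = 344.04 / 3 = 114.68 kPa.

q_all ≈ 115 kPa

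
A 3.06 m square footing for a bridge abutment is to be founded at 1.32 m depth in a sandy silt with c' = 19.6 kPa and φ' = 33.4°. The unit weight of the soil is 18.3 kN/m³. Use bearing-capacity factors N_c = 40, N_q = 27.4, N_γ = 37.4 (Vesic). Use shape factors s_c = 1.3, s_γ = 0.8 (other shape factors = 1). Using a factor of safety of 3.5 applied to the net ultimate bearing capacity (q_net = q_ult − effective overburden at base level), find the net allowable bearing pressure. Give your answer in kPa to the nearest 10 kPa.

q_all(net) ≈ 710 kPa

Overburden at base level: q = 18.3 × 1.32 = 24.156 kPa.
Cohesion term c·N_c·s_c = 19.6 × 40 × 1.3 = 1019.2 kPa; surcharge term q·N_q = 24.156 × 27.4 = 661.87 kPa; self-weight term 0.5·γ·B·N_γ·s_γ = 0.5 × 18.3 × 3.06 × 37.4 × 0.8 = 837.73 kPa.
q_ult = 1019.2 + 661.87 + 837.73 = 2518.8 kPa.
Net ultimate: q_net = 2518.8 − 24.156 = 2494.6 kPa.
q_all(net) = 2494.6 / 3.5 = 712.76 kPa.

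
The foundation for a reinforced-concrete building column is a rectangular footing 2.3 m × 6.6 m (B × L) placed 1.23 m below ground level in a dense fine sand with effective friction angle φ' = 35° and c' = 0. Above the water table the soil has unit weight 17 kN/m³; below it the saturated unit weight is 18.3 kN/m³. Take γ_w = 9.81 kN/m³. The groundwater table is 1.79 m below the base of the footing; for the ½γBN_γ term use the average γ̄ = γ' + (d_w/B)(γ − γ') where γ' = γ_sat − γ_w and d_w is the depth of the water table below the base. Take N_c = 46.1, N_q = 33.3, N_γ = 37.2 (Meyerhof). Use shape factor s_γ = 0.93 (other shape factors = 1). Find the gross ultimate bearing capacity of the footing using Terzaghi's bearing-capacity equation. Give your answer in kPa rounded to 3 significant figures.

q_ult ≈ 1300 kPa

Overburden at base level: q = 17 × 1.23 = 20.91 kPa.
The water table is 1.79 m below the base (< B = 2.3 m), so the ½γBN_γ term uses γ̄ = γ' + (d_w/B)(γ − γ') = 8.49 + (1.79/2.3)(17 − 8.49) = 15.113 kN/m³.
Surcharge term q·N_q = 20.91 × 33.3 = 696.3 kPa; self-weight term 0.5·γ·B·N_γ·s_γ = 0.5 × 15.113 × 2.3 × 37.2 × 0.93 = 601.28 kPa.
q_ult = 696.3 + 601.28 = 1297.6 kPa.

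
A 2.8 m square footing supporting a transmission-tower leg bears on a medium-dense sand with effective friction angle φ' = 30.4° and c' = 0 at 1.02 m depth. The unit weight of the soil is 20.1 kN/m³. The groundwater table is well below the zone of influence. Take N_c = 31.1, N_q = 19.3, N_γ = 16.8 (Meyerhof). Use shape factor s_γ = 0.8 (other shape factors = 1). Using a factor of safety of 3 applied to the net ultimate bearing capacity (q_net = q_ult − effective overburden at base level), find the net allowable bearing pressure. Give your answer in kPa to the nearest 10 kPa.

q = γ·D_f = 20.1 × 1.02 = 20.502 kPa.
q·N_q = 20.502 × 19.3 = 395.69 kPa
0.5·γ·B·N_γ·s_γ = 0.5 × 20.1 × 2.8 × 16.8 × 0.8 = 378.2 kPa
q_ult = 395.69 + 378.2 = 773.89 kPa.
Net ultimate: q_net = 773.89 − 20.502 = 753.39 kPa.
q_all(net) = 753.39 / 3 = 251.13 kPa.

q_all(net) ≈ 250 kPa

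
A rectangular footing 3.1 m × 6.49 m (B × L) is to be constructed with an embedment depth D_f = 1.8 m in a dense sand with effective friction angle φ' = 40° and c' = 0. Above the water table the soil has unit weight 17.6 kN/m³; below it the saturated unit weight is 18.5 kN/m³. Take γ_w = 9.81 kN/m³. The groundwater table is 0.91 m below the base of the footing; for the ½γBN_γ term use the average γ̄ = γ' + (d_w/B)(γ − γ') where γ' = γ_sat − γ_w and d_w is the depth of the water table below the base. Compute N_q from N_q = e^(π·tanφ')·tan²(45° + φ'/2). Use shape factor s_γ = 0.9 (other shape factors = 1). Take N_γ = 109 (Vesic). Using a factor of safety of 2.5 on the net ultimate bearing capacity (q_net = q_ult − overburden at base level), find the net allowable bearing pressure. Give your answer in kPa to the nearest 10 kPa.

N_q = e^(π·tan40°)·tan²(65°) = 64.2.
q = γ·D_f = 17.6 × 1.8 = 31.68 kPa.
γ' = 8.69 kN/m³; averaging over the depth B below the base, γ̄ = γ' + (d_w/B)(γ − γ') = 11.306 kN/m³.
q·N_q = 31.68 × 64.195 = 2033.7 kPa
0.5·γ·B·N_γ·s_γ = 0.5 × 11.306 × 3.1 × 109 × 0.9 = 1719.1 kPa
q_ult = 2033.7 + 1719.1 = 3752.8 kPa.
q_net = 3752.8 − 31.68 = 3721.1 kPa.
q_all(net) = 3721.1 / 2.5 = 1488.4 kPa.

q_all(net) ≈ 1490 kPa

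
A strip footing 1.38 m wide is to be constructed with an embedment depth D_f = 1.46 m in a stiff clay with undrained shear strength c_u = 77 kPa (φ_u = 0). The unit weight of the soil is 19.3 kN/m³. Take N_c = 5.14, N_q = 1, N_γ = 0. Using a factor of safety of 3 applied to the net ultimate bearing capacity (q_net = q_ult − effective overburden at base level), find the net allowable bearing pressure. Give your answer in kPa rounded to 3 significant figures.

Effective surcharge at the founding depth q = γ·D_f = 19.3 × 1.46 = 28.178 kPa.
q_ult = c·N_c + q·N_q
     = 77 × 5.14 + 28.178 × 1
     = 395.78 + 28.178 = 423.96 kPa.
Net ultimate: q_net = 423.96 − 28.178 = 395.78 kPa.
q_all(net) = 395.78 / 3 = 131.93 kPa.

q_all(net) ≈ 132 kPa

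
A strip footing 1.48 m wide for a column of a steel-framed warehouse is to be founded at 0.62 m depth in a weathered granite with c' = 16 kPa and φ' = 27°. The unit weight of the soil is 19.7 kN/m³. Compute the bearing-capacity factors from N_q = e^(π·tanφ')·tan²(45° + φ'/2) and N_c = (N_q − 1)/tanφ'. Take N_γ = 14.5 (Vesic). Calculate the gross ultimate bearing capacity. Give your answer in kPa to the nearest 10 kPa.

tan27° = 0.5095, so N_q = e^(π×0.5095)·tan²(58.5°) = 4.957 × 2.663 = 13.2.
N_c = (13.2 − 1)/tan27° = 23.94.
Overburden at base level: q = 19.7 × 0.62 = 12.214 kPa.
Cohesion term c·N_c = 16 × 23.942 = 383.07 kPa; surcharge term q·N_q = 12.214 × 13.199 = 161.21 kPa; self-weight term 0.5·γ·B·N_γ = 0.5 × 19.7 × 1.48 × 14.5 = 211.38 kPa.
q_ult = 383.07 + 161.21 + 211.38 = 755.67 kPa.

q_ult ≈ 760 kPa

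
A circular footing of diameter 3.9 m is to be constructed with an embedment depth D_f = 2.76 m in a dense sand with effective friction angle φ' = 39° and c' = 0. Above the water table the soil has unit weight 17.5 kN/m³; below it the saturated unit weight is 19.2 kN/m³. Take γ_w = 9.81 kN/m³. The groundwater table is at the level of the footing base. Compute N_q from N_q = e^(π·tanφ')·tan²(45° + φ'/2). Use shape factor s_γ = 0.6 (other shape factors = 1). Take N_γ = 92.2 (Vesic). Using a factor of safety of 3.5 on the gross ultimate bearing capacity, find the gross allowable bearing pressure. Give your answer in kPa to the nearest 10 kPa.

q_all ≈ 1060 kPa

N_q = e^(π·tan39°)·tan²(64.5°) = 55.96.
Overburden at base level: q = 17.5 × 2.76 = 48.3 kPa.
Below the base the soil is submerged, so the ½γBN_γ term uses γ' = 19.2 − 9.81 = 9.39 kN/m³.
Surcharge term q·N_q = 48.3 × 55.957 = 2702.7 kPa; self-weight term 0.5·γ·B·N_γ·s_γ = 0.5 × 9.39 × 3.9 × 92.2 × 0.6 = 1012.9 kPa.
q_ult = 2702.7 + 1012.9 = 3715.7 kPa.
q_all = 3715.7 / 3.5 = 1061.6 kPa.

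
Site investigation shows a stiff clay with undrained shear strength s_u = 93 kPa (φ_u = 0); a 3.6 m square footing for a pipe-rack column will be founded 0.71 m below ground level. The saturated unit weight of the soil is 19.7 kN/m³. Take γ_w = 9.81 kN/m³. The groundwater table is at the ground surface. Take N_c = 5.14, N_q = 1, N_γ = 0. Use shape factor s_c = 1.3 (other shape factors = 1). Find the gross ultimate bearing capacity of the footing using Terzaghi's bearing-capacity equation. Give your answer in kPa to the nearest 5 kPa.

q_ult ≈ 630 kPa

With the water table at the surface the whole profile is submerged: γ' = 19.7 − 9.81 = 9.89 kN/m³, so q = γ'·D_f = 7.0219 kPa.
q_ult = c·N_c·s_c + q·N_q
     = 93 × 5.14 × 1.3 + 7.0219 × 1
     = 621.43 + 7.0219 = 628.45 kPa.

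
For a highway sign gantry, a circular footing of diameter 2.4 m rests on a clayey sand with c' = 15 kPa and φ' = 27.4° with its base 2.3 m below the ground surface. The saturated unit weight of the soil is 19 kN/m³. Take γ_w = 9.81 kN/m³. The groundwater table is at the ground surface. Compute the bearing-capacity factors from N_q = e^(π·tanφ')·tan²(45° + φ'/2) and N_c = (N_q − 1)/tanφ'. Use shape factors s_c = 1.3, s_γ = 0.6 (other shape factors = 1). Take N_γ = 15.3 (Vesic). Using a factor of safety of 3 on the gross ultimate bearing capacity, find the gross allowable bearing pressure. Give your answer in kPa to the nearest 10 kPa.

N_q = e^(π·tan27.4°)·tan²(58.7°) = 13.78; N_c = (N_q − 1)/tanφ' = 24.66.
γ' = 19 − 9.81 = 9.19 kN/m³ (submerged throughout). q = 9.19 × 2.3 = 21.137 kPa; the same γ' applies in the ½γBN_γ term.
c·N_c·s_c = 15 × 24.665 × 1.3 = 480.96 kPa
q·N_q = 21.137 × 13.785 = 291.37 kPa
0.5·γ·B·N_γ·s_γ = 0.5 × 9.19 × 2.4 × 15.3 × 0.6 = 101.24 kPa
q_ult = 480.96 + 291.37 + 101.24 = 873.57 kPa.
q_all = 873.57 / 3 = 291.19 kPa.

q_all ≈ 290 kPa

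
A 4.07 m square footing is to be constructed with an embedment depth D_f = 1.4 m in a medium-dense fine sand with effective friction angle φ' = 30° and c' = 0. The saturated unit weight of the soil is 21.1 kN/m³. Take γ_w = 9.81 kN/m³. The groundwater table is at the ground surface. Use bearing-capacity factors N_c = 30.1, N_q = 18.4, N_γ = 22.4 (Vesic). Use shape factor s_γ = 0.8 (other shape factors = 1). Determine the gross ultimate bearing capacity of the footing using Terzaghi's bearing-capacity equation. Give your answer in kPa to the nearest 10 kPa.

Water table at ground surface, so effective unit weight γ' = 21.1 − 9.81 = 11.29 kN/m³ is used throughout; overburden q = 11.29 × 1.4 = 15.806 kPa; the same γ' applies in the ½γBN_γ term.
Surcharge term q·N_q = 15.806 × 18.4 = 290.83 kPa; self-weight term 0.5·γ·B·N_γ·s_γ = 0.5 × 11.29 × 4.07 × 22.4 × 0.8 = 411.71 kPa.
q_ult = 290.83 + 411.71 = 702.55 kPa.

q_ult ≈ 700 kPa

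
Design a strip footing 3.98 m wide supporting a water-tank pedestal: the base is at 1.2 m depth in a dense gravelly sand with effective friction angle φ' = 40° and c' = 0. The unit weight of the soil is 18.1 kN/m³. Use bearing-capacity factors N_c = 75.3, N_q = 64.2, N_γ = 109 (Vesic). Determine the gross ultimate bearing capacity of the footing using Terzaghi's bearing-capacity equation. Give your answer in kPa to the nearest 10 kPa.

q_ult ≈ 5320 kPa

Effective surcharge at the founding depth q = γ·D_f = 18.1 × 1.2 = 21.72 kPa.
q_ult = q·N_q + 0.5·γ·B·N_γ
     = 21.72 × 64.2 + 0.5 × 18.1 × 3.98 × 109
     = 1394.4 + 3926.1 = 5320.5 kPa.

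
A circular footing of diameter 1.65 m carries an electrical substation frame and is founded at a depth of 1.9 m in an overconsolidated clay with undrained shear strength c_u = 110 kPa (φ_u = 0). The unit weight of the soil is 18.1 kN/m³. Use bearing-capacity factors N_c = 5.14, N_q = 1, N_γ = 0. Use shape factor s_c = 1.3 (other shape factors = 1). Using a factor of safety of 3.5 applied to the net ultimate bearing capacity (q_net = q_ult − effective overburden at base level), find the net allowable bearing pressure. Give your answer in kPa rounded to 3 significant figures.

Effective surcharge at the founding depth q = γ·D_f = 18.1 × 1.9 = 34.39 kPa.
q_ult = c·N_c·s_c + q·N_q
     = 110 × 5.14 × 1.3 + 34.39 × 1
     = 735.02 + 34.39 = 769.41 kPa.
Net ultimate: q_net = 769.41 − 34.39 = 735.02 kPa.
q_all(net) = 735.02 / 3.5 = 210.01 kPa.

q_all(net) ≈ 210 kPa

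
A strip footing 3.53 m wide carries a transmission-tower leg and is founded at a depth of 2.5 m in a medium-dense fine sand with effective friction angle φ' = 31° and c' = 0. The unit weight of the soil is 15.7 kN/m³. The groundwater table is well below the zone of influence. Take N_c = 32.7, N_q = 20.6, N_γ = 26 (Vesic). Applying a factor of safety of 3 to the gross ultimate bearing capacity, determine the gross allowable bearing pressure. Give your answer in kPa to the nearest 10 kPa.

Effective surcharge at the founding depth q = γ·D_f = 15.7 × 2.5 = 39.25 kPa.
q_ult = q·N_q + 0.5·γ·B·N_γ
     = 39.25 × 20.6 + 0.5 × 15.7 × 3.53 × 26
     = 808.55 + 720.47 = 1529 kPa.
q_all = q_ult / FS = 1529 / 3 = 509.67 kPa.

q_all ≈ 510 kPa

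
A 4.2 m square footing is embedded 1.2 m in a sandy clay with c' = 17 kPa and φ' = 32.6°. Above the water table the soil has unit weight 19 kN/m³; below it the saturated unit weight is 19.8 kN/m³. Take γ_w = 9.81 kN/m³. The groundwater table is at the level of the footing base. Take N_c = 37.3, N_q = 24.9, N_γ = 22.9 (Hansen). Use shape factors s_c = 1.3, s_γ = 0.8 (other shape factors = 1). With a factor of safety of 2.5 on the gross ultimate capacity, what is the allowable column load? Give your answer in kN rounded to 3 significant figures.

Effective surcharge at the founding depth q = γ·D_f = 19 × 1.2 = 22.8 kPa.
The water table coincides with the base, so in the self-weight term γ → γ' = 9.99 kN/m³.
q_ult = c·N_c·s_c + q·N_q + 0.5·γ·B·N_γ·s_γ
     = 17 × 37.3 × 1.3 + 22.8 × 24.9 + 0.5 × 9.99 × 4.2 × 22.9 × 0.8
     = 824.33 + 567.72 + 384.34 = 1776.4 kPa.
Gross allowable pressure q_all = 1776.4 / 2.5 = 710.55 kPa.
Footing area = 17.64 m², so allowable column load = 710.55 × 17.64 = 12534 kN.

P_all ≈ 12500 kN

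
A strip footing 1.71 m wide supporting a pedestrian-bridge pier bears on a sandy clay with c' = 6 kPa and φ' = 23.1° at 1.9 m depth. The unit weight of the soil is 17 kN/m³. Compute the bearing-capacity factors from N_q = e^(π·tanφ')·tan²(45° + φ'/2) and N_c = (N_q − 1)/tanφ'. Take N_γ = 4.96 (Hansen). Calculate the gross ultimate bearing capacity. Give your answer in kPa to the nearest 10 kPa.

tan23.1° = 0.4265, so N_q = e^(π×0.4265)·tan²(56.55°) = 3.819 × 2.291 = 8.75.
N_c = (8.75 − 1)/tan23.1° = 18.17.
q = γ·D_f = 17 × 1.9 = 32.3 kPa.
c·N_c = 6 × 18.171 = 109.03 kPa
q·N_q = 32.3 × 8.7506 = 282.64 kPa
0.5·γ·B·N_γ = 0.5 × 17 × 1.71 × 4.96 = 72.094 kPa
q_ult = 109.03 + 282.64 + 72.094 = 463.76 kPa.

q_ult ≈ 460 kPa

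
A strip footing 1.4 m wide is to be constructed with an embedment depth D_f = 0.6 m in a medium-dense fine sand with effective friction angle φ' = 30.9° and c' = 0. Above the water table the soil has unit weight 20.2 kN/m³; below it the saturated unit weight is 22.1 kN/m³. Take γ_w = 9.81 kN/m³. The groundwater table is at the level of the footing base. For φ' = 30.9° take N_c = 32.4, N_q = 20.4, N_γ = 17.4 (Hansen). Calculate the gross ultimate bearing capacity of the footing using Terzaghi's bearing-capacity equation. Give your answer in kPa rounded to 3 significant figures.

q_ult ≈ 397 kPa

q = γ·D_f = 20.2 × 0.6 = 12.12 kPa.
For the ½γBN_γ term take γ' = 22.1 − 9.81 = 12.29 kN/m³ (soil below base is submerged).
q·N_q = 12.12 × 20.4 = 247.25 kPa
0.5·γ·B·N_γ = 0.5 × 12.29 × 1.4 × 17.4 = 149.69 kPa
q_ult = 247.25 + 149.69 = 396.94 kPa.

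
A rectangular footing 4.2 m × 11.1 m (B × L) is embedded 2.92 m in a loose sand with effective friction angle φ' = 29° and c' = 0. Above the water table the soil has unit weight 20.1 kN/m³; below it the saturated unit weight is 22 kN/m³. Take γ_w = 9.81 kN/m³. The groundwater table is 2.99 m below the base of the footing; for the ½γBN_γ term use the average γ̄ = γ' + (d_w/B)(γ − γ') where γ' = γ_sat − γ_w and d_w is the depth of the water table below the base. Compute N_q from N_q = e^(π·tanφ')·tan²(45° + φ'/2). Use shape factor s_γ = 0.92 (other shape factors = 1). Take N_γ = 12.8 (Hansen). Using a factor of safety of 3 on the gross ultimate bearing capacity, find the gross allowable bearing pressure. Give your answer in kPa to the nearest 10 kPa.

N_q = e^(π·tan29°)·tan²(59.5°) = 16.44.
q = γ·D_f = 20.1 × 2.92 = 58.692 kPa.
γ' = 12.19 kN/m³; averaging over the depth B below the base, γ̄ = γ' + (d_w/B)(γ − γ') = 17.821 kN/m³.
q·N_q = 58.692 × 16.443 = 965.09 kPa
0.5·γ·B·N_γ·s_γ = 0.5 × 17.821 × 4.2 × 12.8 × 0.92 = 440.71 kPa
q_ult = 965.09 + 440.71 = 1405.8 kPa.
q_all = 1405.8 / 3 = 468.6 kPa.

q_all ≈ 470 kPa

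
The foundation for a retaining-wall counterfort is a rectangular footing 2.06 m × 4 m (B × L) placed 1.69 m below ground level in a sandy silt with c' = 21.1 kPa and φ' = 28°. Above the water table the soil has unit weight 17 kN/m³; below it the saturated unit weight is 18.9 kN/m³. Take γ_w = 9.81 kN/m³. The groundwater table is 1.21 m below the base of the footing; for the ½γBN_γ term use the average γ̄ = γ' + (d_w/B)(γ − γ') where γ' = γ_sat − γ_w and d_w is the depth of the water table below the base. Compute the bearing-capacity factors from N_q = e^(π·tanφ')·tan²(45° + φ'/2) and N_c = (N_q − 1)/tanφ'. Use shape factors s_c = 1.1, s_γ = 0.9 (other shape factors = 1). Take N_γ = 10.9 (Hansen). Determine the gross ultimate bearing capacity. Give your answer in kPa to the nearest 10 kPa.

tan28° = 0.5317, so N_q = e^(π×0.5317)·tan²(59°) = 5.314 × 2.77 = 14.72.
N_c = (14.72 − 1)/tan28° = 25.8.
q = γ·D_f = 17 × 1.69 = 28.73 kPa.
γ' = 9.09 kN/m³; averaging over the depth B below the base, γ̄ = γ' + (d_w/B)(γ − γ') = 13.736 kN/m³.
c·N_c·s_c = 21.1 × 25.803 × 1.1 = 598.9 kPa
q·N_q = 28.73 × 14.72 = 422.9 kPa
0.5·γ·B·N_γ·s_γ = 0.5 × 13.736 × 2.06 × 10.9 × 0.9 = 138.79 kPa
q_ult = 598.9 + 422.9 + 138.79 = 1160.6 kPa.

q_ult ≈ 1160 kPa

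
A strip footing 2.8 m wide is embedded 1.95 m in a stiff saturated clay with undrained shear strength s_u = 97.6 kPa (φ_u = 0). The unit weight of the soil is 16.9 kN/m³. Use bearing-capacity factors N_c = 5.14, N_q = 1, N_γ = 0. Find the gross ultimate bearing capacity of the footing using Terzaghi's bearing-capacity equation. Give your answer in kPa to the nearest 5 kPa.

Overburden at base level: q = 16.9 × 1.95 = 32.955 kPa.
Cohesion term c·N_c = 97.6 × 5.14 = 501.66 kPa; surcharge term q·N_q = 32.955 × 1 = 32.955 kPa.
q_ult = 501.66 + 32.955 = 534.62 kPa.

q_ult ≈ 535 kPa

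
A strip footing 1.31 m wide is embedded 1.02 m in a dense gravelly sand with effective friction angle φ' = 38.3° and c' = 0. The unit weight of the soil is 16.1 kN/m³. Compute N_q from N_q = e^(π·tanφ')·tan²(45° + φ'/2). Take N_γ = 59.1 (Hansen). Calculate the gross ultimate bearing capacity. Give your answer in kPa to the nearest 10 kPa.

tan38.3° = 0.7898, so N_q = e^(π×0.7898)·tan²(64.15°) = 11.954 × 4.26 = 50.93.
Overburden at base level: q = 16.1 × 1.02 = 16.422 kPa.
Surcharge term q·N_q = 16.422 × 50.926 = 836.31 kPa; self-weight term 0.5·γ·B·N_γ = 0.5 × 16.1 × 1.31 × 59.1 = 623.24 kPa.
q_ult = 836.31 + 623.24 = 1459.5 kPa.

q_ult ≈ 1460 kPa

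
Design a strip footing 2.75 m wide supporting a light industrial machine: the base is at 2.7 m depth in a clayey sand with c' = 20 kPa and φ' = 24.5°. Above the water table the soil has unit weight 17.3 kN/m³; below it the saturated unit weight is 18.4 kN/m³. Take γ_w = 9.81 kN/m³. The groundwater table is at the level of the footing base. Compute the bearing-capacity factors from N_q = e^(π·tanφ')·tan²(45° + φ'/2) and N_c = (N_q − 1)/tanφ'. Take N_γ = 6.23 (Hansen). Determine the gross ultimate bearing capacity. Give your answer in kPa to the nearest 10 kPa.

tan24.5° = 0.4557, so N_q = e^(π×0.4557)·tan²(57.25°) = 4.186 × 2.417 = 10.12.
N_c = (10.12 − 1)/tan24.5° = 20.01.
q = γ·D_f = 17.3 × 2.7 = 46.71 kPa.
For the ½γBN_γ term take γ' = 18.4 − 9.81 = 8.59 kN/m³ (soil below base is submerged).
c·N_c = 20 × 20.006 = 400.12 kPa
q·N_q = 46.71 × 10.117 = 472.57 kPa
0.5·γ·B·N_γ = 0.5 × 8.59 × 2.75 × 6.23 = 73.584 kPa
q_ult = 400.12 + 472.57 + 73.584 = 946.28 kPa.

q_ult ≈ 950 kPa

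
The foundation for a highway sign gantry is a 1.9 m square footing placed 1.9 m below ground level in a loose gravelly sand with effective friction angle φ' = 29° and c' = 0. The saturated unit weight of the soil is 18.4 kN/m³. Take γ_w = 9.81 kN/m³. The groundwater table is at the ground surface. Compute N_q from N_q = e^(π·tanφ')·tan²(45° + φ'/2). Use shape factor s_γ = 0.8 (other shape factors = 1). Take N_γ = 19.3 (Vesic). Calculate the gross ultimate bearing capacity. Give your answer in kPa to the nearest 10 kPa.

tan29° = 0.5543, so N_q = e^(π×0.5543)·tan²(59.5°) = 5.705 × 2.882 = 16.44.
γ' = 18.4 − 9.81 = 8.59 kN/m³ (submerged throughout). q = 8.59 × 1.9 = 16.321 kPa; the same γ' applies in the ½γBN_γ term.
q·N_q = 16.321 × 16.443 = 268.37 kPa
0.5·γ·B·N_γ·s_γ = 0.5 × 8.59 × 1.9 × 19.3 × 0.8 = 126 kPa
q_ult = 268.37 + 126 = 394.37 kPa.

q_ult ≈ 390 kPa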